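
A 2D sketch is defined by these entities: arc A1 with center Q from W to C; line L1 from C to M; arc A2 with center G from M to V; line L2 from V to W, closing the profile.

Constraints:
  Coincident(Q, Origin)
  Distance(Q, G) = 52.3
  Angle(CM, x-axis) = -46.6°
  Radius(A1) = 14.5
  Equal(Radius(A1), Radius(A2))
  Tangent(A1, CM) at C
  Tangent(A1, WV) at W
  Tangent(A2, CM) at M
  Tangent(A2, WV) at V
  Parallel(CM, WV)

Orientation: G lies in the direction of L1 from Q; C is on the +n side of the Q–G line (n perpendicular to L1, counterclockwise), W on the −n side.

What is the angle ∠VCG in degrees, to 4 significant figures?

13.51°

Tangency of A1 to both parallel lines with radius 14.5 puts C and W at Q ± 14.5·n: C = (10.54, 9.963), W = (-10.54, -9.963). Equal radii place M and V the same way about G: M = G + 14.5·n = (46.47, -28.04), V = G − 14.5·n = (25.40, -47.96). Then cos ∠VCG = CV·CG / (|CV||CG|), giving 13.51°.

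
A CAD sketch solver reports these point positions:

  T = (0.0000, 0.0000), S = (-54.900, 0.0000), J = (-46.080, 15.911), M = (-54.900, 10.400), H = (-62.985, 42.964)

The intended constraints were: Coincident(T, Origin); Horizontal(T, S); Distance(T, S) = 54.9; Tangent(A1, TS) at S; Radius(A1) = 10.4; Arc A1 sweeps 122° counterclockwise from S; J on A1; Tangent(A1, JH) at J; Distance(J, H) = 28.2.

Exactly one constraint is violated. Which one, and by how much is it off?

Distance(J, H) = 28.2 — off by 3.70.

T = (0.00, 0.00) ✓; T.y = 0.00, S.y = 0.00 ✓; |TS| = 54.90 ✓; ∠(MS, ST) = 90.00° ✓; |MS| = 10.40 ✓; bearing(M→J) − bearing(M→S) = 122.0° ✓; |MJ| = 10.40 ✓; ∠(MJ, JH) = 90.00° ✓; |JH| = 31.90 ✗.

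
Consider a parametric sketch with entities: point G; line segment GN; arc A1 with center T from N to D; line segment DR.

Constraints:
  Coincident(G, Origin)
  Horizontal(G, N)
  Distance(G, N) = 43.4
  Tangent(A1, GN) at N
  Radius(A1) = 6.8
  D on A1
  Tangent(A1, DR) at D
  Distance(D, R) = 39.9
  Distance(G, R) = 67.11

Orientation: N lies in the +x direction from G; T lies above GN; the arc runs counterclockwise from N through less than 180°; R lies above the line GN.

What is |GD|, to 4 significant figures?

50.70

Checks: |GN| = 43.40 ✓; |TN| = 6.800 ✓; |TD| = 6.800 ✓; ∠(TD, DR) = 90.00° ✓; |DR| = 39.90 ✓; |GR| = 67.11 ✓.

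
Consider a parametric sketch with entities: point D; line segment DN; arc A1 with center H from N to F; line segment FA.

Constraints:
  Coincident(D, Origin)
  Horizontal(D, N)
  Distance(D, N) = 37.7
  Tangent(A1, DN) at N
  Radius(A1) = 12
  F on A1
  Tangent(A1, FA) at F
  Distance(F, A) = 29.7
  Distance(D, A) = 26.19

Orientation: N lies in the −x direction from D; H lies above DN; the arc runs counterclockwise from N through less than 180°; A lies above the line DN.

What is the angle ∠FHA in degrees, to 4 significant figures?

68.00°

Checks: ∠(HN, ND) = 90.00° ✓; |HN| = 12.00 ✓; |HF| = 12.00 ✓; ∠(HF, FA) = 90.00° ✓; |FA| = 29.70 ✓; |DA| = 26.19 ✓.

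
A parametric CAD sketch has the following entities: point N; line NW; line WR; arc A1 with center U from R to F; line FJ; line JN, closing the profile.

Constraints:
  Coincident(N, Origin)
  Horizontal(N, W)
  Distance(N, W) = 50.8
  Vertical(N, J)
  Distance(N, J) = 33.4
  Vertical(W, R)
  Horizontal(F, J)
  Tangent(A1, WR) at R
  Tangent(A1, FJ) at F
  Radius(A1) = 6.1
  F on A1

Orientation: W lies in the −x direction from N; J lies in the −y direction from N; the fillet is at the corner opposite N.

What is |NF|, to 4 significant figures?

55.80

N is at the origin; N and W share the same y with |NW| = 50.8 and W on the −x side, so W = (-50.80, 0.000). N and J share the same x with |NJ| = 33.4 and J on the −y side, so J = (0.000, -33.40). The virtual corner opposite N is at (-50.80, -33.40). The tangent condition forces UR to be normal to WR and A1 meets FJ tangentially, so UF is at right angles to FJ, with radius 6.1, so the center U sits 6.1 in from both sides at U = (-44.70, -27.30). That places the tangent points at R = (-50.80, -27.30) on WR and F = (-44.70, -33.40) on FJ. Then |NF| = |F − N| = 55.80.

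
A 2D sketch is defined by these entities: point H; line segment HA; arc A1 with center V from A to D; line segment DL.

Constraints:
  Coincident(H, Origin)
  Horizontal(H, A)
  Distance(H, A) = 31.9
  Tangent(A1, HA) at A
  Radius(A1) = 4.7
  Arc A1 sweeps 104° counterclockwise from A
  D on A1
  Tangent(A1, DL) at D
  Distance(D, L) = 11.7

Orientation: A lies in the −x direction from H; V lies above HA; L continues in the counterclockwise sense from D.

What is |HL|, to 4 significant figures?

34.72

H is at the origin; H and A share the same y with |HA| = 31.9 and A on the −x side, so A = (-31.90, 0.000). A1 meets HA tangentially, so VA is at right angles to HA, so V = A + (0, 4.7) = (-31.90, 4.700). On A1, A sits at bearing -90° from V; a 104° counterclockwise sweep puts D at bearing 14°, so D = V + 4.7·(cos 14°, sin 14°) = (-27.34, 5.837). Since A1 is tangent to DL there, VD ⟂ DL, so DL runs along (−sin 14°, cos 14°); with |DL| = 11.7, L = (-30.17, 17.19). Then |HL| = |L − H| = 34.72.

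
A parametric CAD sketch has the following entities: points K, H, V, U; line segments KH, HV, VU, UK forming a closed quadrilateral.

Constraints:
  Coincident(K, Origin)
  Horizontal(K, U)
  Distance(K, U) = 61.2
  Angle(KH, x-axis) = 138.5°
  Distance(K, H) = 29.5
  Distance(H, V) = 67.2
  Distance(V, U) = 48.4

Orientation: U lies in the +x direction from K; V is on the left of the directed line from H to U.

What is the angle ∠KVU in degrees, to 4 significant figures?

68.04°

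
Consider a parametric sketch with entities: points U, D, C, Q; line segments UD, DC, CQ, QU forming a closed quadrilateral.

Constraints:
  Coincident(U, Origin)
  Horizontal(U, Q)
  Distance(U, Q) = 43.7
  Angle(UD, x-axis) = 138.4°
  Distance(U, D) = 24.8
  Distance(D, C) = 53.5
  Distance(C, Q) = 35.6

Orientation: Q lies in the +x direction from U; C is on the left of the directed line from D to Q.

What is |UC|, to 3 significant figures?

46.5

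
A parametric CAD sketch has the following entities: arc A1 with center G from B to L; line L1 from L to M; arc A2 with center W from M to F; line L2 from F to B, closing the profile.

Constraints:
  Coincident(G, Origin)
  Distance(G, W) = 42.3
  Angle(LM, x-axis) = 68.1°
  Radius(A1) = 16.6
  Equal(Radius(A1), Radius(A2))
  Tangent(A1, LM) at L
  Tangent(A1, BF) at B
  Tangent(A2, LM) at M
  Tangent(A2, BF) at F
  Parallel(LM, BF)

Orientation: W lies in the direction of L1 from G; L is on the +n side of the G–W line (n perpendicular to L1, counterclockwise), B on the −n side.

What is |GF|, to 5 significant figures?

45.441

Tangency of A1 to both parallel lines with radius 16.6 puts L and B at G ± 16.6·n: L = (-15.402, 6.1916), B = (15.402, -6.1916). Equal radii place M and F the same way about W: M = W + 16.6·n = (0.37530, 45.439), F = W − 16.6·n = (31.179, 33.056). Then |GF| = |F − G| = 45.441.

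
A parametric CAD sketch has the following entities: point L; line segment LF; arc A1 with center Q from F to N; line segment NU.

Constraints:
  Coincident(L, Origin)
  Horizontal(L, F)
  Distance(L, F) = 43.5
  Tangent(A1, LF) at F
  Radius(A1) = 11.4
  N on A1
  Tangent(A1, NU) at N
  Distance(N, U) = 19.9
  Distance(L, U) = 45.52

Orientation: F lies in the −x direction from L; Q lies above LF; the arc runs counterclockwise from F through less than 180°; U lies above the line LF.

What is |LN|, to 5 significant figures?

34.189

Checks: |QN| = 11.40 ✓; ∠(QN, NU) = 90.00° ✓; |NU| = 19.90 ✓; |LU| = 45.52 ✓.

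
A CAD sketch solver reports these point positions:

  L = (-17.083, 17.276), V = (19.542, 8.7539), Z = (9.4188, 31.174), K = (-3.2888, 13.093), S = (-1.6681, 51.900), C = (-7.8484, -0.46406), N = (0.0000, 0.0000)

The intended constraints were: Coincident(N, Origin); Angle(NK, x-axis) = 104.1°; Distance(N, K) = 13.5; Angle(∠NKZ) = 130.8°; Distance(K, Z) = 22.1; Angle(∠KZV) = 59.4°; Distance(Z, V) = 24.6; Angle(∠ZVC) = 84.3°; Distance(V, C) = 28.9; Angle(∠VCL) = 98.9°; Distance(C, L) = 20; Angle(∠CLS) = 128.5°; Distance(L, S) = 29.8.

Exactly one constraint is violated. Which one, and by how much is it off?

Distance(L, S) = 29.8 — off by 8.10.

N = (0.00, 0.00) ✓; NK at 104.1° ✓; |NK| = 13.50 ✓; ∠NKZ = 130.8° ✓; |KZ| = 22.10 ✓; ∠KZV = 59.40° ✓; |ZV| = 24.60 ✓; ∠ZVC = 84.30° ✓; |VC| = 28.90 ✓; ∠VCL = 98.90° ✓; |CL| = 20.00 ✓; ∠CLS = 128.5° ✓; |LS| = 37.90 ✗.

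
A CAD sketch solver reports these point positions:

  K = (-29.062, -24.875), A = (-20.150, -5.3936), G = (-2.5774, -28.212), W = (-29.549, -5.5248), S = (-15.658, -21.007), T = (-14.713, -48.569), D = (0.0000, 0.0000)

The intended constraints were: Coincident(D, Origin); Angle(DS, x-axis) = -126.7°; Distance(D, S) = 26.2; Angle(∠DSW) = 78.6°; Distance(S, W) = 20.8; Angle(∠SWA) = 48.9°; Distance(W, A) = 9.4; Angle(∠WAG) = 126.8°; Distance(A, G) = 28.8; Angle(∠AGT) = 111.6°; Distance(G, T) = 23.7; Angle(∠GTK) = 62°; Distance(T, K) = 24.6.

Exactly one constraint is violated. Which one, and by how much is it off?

Distance(T, K) = 24.6 — off by 3.10.

D = (0.00, 0.00) ✓; DS at -126.7° ✓; |DS| = 26.20 ✓; ∠DSW = 78.60° ✓; |SW| = 20.80 ✓; ∠SWA = 48.90° ✓; |WA| = 9.400 ✓; ∠WAG = 126.8° ✓; |AG| = 28.80 ✓; ∠AGT = 111.6° ✓; |GT| = 23.70 ✓; ∠GTK = 62.00° ✓; |TK| = 27.70 ✗.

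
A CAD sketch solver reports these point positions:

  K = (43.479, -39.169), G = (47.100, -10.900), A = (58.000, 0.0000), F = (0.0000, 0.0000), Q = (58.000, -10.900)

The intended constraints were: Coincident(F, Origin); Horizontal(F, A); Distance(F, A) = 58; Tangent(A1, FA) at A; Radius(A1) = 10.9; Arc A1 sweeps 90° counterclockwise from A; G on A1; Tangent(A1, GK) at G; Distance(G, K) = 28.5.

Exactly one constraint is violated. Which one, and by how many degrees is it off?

Tangent(A1, GK) at G — off by 7.30°.

F = (0.00, 0.00) ✓; F.y = 0.00, A.y = 0.00 ✓; |FA| = 58.00 ✓; ∠(QA, AF) = 90.00° ✓; |QA| = 10.90 ✓; bearing(Q→G) − bearing(Q→A) = 90.00° ✓; |QG| = 10.90 ✓; ∠(QG, GK) = 97.30° ✗; |GK| = 28.50 ✓.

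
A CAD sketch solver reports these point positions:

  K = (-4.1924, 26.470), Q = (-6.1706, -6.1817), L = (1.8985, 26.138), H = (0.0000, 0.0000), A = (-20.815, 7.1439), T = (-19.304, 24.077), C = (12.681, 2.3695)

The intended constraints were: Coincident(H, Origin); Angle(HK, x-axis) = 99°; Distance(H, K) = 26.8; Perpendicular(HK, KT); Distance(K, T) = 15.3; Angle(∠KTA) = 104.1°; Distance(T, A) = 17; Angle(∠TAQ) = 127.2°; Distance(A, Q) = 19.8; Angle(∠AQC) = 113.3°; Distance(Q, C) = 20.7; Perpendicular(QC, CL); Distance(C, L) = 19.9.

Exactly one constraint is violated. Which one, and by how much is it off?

Distance(C, L) = 19.9 — off by 6.20.

H = (0.00, 0.00) ✓; HK at 99.00° ✓; |HK| = 26.80 ✓; ∠(HK, KT) = 90.00° ✓; |KT| = 15.30 ✓; ∠KTA = 104.1° ✓; |TA| = 17.00 ✓; ∠TAQ = 127.2° ✓; |AQ| = 19.80 ✓; ∠AQC = 113.3° ✓; |QC| = 20.70 ✓; ∠(QC, CL) = 90.00° ✓; |CL| = 26.10 ✗.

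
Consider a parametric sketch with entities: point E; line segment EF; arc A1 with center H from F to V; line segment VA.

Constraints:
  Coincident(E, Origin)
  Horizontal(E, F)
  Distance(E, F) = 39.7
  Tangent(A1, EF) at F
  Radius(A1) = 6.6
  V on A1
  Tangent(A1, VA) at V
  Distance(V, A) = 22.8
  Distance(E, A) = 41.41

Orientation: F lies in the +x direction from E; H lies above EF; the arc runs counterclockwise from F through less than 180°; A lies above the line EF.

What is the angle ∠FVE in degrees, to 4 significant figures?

51.30°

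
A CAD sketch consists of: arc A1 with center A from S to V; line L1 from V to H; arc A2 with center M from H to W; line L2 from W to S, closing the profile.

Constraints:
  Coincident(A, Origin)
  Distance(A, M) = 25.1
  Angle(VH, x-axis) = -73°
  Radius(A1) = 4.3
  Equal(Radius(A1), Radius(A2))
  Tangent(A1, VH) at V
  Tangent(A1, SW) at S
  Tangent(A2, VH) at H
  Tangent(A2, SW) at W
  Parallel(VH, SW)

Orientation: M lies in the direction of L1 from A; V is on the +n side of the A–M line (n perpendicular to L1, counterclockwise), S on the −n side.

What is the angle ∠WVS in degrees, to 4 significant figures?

71.09°

The slot axis is L1's direction at -73.0°, so u = (cos -73.0°, sin -73.0°) = (0.2924, -0.9563) and n = (−sin -73.0°, cos -73.0°) = (0.9563, 0.2924). A is at the origin and M lies 25.1 along u from A, so M = 25.1·u = (7.339, -24.00). Tangency of A1 to both parallel lines with radius 4.3 puts V and S at A ± 4.3·n: V = (4.112, 1.257), S = (-4.112, -1.257). Equal radii place H and W the same way about M: H = M + 4.3·n = (11.45, -22.75), W = M − 4.3·n = (3.226, -25.26). Then cos ∠WVS = VW·VS / (|VW||VS|), giving 71.09°.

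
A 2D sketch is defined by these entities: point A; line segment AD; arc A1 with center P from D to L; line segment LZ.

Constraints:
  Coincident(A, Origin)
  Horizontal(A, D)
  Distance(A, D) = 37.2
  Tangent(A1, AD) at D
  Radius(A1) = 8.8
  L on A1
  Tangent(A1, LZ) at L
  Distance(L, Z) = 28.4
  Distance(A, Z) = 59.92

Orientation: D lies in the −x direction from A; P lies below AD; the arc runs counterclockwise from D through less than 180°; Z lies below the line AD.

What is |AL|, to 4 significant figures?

46.75

Checks: |PL| = 8.800 ✓; ∠(PL, LZ) = 90.00° ✓; |LZ| = 28.40 ✓; |AZ| = 59.92 ✓.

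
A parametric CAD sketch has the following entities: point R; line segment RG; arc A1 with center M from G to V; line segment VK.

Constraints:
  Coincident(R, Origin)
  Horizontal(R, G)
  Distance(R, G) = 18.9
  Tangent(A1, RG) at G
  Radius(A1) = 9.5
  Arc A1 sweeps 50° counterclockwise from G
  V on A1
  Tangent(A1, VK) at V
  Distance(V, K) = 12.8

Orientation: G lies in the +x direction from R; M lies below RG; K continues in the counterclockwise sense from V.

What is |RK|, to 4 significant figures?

13.63

R is at the origin; R and G share the same y with |RG| = 18.9 and G on the +x side, so G = (18.90, 0.000). The tangent condition forces MG to be normal to RG, so M = G + (0, -9.5) = (18.90, -9.500). On A1, G sits at bearing 90° from M; a 50° counterclockwise sweep puts V at bearing 140°, so V = M + 9.5·(cos 140°, sin 140°) = (11.62, -3.394). Since A1 is tangent to VK there, MV ⟂ VK, so VK runs along (−sin 140°, cos 140°); with |VK| = 12.8, K = (3.395, -13.20). Then |RK| = |K − R| = 13.63.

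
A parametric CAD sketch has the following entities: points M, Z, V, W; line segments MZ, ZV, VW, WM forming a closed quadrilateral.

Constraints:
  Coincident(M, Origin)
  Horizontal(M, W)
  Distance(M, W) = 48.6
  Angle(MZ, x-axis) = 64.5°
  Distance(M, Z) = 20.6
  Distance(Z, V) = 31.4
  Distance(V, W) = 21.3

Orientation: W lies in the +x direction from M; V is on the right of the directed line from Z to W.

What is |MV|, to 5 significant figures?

28.868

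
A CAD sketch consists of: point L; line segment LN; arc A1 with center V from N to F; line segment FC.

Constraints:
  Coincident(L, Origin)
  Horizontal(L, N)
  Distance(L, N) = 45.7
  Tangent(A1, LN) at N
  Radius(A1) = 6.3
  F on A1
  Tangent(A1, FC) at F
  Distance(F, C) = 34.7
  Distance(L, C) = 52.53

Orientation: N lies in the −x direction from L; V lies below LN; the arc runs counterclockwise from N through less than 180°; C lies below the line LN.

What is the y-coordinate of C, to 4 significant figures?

-39.71

L is at the origin; LN is horizontal with |LN| = 45.7 and N on the −x side, so N = (-45.70, 0.000). A1 meets LN tangentially, so VN is at right angles to LN, so V = N + (0, -6.3) = (-45.70, -6.300). Since VF ⟂ FC (tangency), |VC| = √(6.3² + 34.7²) = 35.27 regardless of where F sits on A1. So C lies on both circle(L, 52.53) and circle(V, 35.27); the below-LN intersection is C = (-34.39, -39.71). F is the foot of the tangent from C: F = (-51.21, -9.353).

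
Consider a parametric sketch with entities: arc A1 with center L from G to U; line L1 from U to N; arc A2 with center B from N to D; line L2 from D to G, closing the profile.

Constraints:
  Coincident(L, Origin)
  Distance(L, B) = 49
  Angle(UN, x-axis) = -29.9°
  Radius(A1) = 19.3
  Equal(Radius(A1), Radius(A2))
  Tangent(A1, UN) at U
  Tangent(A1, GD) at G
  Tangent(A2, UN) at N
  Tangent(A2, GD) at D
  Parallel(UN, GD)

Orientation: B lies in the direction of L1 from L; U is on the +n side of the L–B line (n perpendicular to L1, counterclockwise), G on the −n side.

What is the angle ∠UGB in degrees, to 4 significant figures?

68.50°

The slot axis is L1's direction at -29.9°, so u = (cos -29.9°, sin -29.9°) = (0.8669, -0.4985) and n = (−sin -29.9°, cos -29.9°) = (0.4985, 0.8669). L is at the origin and B lies 49.0 along u from L, so B = 49.0·u = (42.48, -24.43). Tangency of A1 to both parallel lines with radius 19.3 puts U and G at L ± 19.3·n: U = (9.621, 16.73), G = (-9.621, -16.73). Then cos ∠UGB = GU·GB / (|GU||GB|), giving 68.50°.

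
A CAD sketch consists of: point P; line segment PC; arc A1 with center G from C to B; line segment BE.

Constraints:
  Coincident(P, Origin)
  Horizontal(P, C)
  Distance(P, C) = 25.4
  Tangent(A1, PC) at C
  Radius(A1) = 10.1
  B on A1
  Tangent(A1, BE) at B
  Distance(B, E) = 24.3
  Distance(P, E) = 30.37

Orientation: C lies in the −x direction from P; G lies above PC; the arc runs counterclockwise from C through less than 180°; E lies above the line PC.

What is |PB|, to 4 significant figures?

17.24

P is at the origin; PC is horizontal with |PC| = 25.4 and C on the −x side, so C = (-25.40, 0.000). A1 meets PC tangentially, so GC is at right angles to PC, so G = C + (0, 10.1) = (-25.40, 10.10). Since GB ⟂ BE (tangency), |GE| = √(10.1² + 24.3²) = 26.32 regardless of where B sits on A1. So E lies on both circle(P, 30.37) and circle(G, 26.32); the above-PC intersection is E = (-7.534, 29.42). B is the foot of the tangent from E: B = (-15.92, 6.614).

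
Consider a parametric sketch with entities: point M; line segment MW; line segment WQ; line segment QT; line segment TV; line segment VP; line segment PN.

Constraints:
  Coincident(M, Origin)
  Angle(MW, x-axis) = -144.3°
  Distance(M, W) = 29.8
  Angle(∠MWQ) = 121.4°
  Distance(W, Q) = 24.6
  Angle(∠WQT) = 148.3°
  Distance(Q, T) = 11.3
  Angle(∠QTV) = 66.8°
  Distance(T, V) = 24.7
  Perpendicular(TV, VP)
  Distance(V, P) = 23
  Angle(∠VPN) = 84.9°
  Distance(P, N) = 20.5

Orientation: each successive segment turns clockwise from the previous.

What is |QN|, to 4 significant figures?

10.79

TV ⟂ VP, so VP runs at -77.80°; with |VP| = 23.0, P = (-24.40, -15.87). ∠VPN = 84.9° gives PN at -172.9° from the x-axis; with |PN| = 20.5, N = (-44.75, -18.40). Then |QN| = |N − Q| = 10.79.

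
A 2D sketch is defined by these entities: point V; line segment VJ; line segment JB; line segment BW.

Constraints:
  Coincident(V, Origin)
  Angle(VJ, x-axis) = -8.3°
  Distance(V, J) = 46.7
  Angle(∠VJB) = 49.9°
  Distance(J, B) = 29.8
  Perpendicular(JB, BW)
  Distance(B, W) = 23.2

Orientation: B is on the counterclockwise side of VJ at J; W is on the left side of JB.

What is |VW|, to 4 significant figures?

12.52

V is at the origin; VJ runs at -8.3° with length 46.7, so J = 46.7·(cos -8.3°, sin -8.3°) = (46.21, -6.741). ∠VJB = 49.9°, so JB runs at -8.3° + (180° − 49.9°) = 121.8° from the x-axis; with |JB| = 29.8, B = J + 29.8·(cos 121.8°, sin 121.8°) = (30.51, 18.59). JB ⟂ BW; with |BW| = 23.2 on the left of JB, W = B + 23.2·(-0.8499, -0.5270) = (10.79, 6.360). Then |VW| = |W − V| = 12.52.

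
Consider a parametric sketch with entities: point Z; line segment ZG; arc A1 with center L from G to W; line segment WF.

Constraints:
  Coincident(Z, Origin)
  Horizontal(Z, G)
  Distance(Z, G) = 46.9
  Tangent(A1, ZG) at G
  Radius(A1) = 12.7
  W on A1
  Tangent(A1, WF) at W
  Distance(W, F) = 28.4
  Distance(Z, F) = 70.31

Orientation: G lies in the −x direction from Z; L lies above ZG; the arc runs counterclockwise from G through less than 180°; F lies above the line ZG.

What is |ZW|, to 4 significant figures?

42.88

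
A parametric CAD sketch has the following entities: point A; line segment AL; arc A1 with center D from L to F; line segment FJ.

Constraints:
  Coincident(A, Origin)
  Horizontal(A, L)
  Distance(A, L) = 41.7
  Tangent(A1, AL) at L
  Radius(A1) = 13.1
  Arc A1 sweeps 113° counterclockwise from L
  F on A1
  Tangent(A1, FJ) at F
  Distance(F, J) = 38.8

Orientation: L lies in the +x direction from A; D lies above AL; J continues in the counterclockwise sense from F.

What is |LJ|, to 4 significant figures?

54.02

On A1, L sits at bearing -90° from D; a 113° counterclockwise sweep puts F at bearing 23°, so F = D + 13.1·(cos 23°, sin 23°) = (53.76, 18.22). Since A1 is tangent to FJ there, DF ⟂ FJ, so FJ runs along (−sin 23°, cos 23°); with |FJ| = 38.8, J = (38.60, 53.93). Then |LJ| = |J − L| = 54.02.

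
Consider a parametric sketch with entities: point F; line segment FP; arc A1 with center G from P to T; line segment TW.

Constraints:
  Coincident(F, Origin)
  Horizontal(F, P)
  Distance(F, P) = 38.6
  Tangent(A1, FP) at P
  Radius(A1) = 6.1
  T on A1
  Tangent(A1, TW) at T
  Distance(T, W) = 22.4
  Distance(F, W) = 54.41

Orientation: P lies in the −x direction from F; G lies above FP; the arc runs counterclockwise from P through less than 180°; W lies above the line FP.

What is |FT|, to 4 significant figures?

35.01

Checks: ∠(GP, PF) = 90.00° ✓; |GT| = 6.100 ✓; ∠(GT, TW) = 90.00° ✓; |TW| = 22.40 ✓; |FW| = 54.41 ✓.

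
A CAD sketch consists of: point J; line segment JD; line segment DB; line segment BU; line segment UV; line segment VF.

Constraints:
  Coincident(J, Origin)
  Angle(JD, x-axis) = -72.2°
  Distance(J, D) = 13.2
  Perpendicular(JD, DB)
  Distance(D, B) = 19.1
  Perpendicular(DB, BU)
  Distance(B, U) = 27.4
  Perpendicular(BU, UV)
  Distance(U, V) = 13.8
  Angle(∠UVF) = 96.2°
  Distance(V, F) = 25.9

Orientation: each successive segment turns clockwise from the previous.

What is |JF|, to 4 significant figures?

11.82

J is at the origin; JD runs at -72.2° with length 13.2, so D = (4.035, -12.57). The perpendicularity gives DB at right angles to JD, so DB runs at -162.2°; with |DB| = 19.1, B = (-14.15, -18.41). DB ⟂ BU, so BU runs at 107.8°; with |BU| = 27.4, U = (-22.53, 7.681). The perpendicularity gives UV at right angles to BU, so UV runs at 17.80°; with |UV| = 13.8, V = (-9.387, 11.90). ∠UVF = 96.2° gives VF at -66.00° from the x-axis; with |VF| = 25.9, F = (1.147, -11.76). Then |JF| = |F − J| = 11.82.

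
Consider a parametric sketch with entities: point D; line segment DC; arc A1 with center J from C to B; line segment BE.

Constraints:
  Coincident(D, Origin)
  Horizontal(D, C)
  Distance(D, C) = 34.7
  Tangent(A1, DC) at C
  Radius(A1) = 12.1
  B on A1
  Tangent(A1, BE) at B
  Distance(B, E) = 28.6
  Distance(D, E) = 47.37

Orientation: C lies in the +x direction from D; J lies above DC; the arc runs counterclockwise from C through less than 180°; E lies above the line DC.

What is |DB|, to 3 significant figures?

48.0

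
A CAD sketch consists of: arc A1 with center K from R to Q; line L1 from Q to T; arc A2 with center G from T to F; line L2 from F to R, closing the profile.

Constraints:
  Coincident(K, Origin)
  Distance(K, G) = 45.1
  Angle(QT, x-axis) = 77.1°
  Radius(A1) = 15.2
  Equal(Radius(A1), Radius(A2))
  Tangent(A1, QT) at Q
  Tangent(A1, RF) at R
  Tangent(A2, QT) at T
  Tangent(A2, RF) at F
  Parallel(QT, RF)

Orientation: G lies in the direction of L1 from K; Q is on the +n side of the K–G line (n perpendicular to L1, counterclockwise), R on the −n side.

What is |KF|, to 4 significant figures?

47.59

Tangency of A1 to both parallel lines with radius 15.2 puts Q and R at K ± 15.2·n: Q = (-14.82, 3.393), R = (14.82, -3.393). Equal radii place T and F the same way about G: T = G + 15.2·n = (-4.748, 47.36), F = G − 15.2·n = (24.88, 40.57). Then |KF| = |F − K| = 47.59.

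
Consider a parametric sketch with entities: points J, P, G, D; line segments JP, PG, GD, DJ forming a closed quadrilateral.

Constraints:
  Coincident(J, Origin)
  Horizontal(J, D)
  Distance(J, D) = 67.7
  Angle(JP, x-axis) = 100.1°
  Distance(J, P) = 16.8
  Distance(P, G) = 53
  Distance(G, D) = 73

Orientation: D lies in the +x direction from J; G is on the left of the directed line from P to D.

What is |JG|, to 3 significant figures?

66.1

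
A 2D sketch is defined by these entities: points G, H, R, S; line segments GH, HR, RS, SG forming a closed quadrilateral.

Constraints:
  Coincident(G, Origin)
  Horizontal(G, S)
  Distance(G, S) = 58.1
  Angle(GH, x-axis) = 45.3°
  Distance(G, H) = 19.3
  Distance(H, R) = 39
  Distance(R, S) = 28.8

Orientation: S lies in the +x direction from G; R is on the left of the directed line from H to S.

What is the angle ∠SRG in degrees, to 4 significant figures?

77.39°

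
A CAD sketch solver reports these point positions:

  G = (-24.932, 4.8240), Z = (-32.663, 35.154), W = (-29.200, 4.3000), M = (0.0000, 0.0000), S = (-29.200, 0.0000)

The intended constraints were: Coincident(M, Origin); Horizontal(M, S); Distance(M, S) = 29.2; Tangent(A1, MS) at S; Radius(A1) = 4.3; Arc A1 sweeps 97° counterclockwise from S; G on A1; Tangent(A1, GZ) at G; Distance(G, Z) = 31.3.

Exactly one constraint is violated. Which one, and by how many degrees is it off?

Tangent(A1, GZ) at G — off by 7.30°.

M = (0.00, 0.00) ✓; M.y = 0.00, S.y = 0.00 ✓; |MS| = 29.20 ✓; ∠(WS, SM) = 90.00° ✓; |WS| = 4.300 ✓; bearing(W→G) − bearing(W→S) = 97.00° ✓; |WG| = 4.300 ✓; ∠(WG, GZ) = 82.70° ✗; |GZ| = 31.30 ✓.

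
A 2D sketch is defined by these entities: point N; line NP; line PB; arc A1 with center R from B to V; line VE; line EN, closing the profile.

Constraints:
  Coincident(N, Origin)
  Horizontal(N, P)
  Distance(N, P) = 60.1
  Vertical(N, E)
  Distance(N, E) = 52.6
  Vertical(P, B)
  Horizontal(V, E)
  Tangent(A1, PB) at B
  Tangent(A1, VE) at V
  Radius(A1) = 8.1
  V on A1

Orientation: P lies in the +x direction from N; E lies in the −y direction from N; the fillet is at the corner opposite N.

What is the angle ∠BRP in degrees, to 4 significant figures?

79.68°

N is at the origin; N and P share the same y with |NP| = 60.1 and P on the +x side, so P = (60.10, 0.000). N and E share the same x with |NE| = 52.6 and E on the −y side, so E = (0.000, -52.60). The virtual corner opposite N is at (60.10, -52.60). Since A1 is tangent to PB there, RB ⟂ PB and since A1 is tangent to VE there, RV ⟂ VE, with radius 8.1, so the center R sits 8.1 in from both sides at R = (52.00, -44.50). That places the tangent points at B = (60.10, -44.50) on PB and V = (52.00, -52.60) on VE. Then cos ∠BRP = RB·RP / (|RB||RP|), giving 79.68°.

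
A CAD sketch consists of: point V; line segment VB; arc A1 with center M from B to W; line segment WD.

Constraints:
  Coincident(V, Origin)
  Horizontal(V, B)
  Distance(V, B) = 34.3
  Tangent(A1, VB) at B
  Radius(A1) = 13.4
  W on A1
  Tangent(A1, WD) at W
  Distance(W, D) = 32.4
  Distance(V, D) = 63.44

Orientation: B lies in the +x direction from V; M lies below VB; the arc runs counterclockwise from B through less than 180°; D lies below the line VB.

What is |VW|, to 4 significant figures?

31.44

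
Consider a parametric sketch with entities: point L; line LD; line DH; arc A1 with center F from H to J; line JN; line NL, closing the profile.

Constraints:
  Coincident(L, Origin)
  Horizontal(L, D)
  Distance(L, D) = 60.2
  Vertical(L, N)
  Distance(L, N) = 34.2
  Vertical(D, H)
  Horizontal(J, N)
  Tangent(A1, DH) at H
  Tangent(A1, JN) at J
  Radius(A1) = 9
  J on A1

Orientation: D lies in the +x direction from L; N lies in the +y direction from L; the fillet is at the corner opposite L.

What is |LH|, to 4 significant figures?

65.26

L is at the origin; LD is horizontal with |LD| = 60.2 and D on the +x side, so D = (60.20, 0.000). LN is vertical with |LN| = 34.2 and N on the +y side, so N = (0.000, 34.20). The virtual corner opposite L is at (60.20, 34.20). Since A1 is tangent to DH there, FH ⟂ DH and the tangent condition forces FJ to be normal to JN, with radius 9.0, so the center F sits 9.0 in from both sides at F = (51.20, 25.20). That places the tangent points at H = (60.20, 25.20) on DH and J = (51.20, 34.20) on JN. Then |LH| = |H − L| = 65.26.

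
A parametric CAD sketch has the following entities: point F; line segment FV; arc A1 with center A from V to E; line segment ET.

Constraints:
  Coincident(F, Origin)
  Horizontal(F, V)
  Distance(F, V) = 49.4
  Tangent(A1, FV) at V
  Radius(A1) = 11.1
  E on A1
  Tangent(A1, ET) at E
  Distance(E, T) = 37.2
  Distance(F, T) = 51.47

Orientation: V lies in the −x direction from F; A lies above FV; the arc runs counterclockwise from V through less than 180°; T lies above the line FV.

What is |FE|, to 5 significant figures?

39.577

Checks: ∠(AV, VF) = 90.00° ✓; |AE| = 11.10 ✓; ∠(AE, ET) = 90.00° ✓; |ET| = 37.20 ✓; |FT| = 51.47 ✓.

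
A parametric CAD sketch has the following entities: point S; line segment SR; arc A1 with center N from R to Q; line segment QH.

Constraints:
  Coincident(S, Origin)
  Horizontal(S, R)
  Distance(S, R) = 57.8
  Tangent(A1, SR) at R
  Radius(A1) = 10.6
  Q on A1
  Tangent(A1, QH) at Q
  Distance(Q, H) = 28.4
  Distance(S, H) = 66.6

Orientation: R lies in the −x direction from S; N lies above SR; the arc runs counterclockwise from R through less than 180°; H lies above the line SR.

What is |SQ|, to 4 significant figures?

49.05

Checks: S.y = 0.00, R.y = 0.00 ✓; |NQ| = 10.60 ✓; ∠(NQ, QH) = 90.00° ✓; |QH| = 28.40 ✓; |SH| = 66.60 ✓.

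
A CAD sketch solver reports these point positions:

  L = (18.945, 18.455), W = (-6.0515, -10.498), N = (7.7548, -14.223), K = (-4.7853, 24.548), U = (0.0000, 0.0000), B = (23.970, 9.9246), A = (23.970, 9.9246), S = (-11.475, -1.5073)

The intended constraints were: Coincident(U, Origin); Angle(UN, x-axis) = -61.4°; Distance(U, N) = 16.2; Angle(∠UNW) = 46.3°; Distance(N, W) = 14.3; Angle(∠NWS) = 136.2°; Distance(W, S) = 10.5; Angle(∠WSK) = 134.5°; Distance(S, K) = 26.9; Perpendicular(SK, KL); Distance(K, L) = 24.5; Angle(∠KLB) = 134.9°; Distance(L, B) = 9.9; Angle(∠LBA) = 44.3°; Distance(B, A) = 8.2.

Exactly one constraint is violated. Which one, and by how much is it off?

Distance(B, A) = 8.2 — off by 8.20.

U = (0.00, 0.00) ✓; UN at -61.40° ✓; |UN| = 16.20 ✓; ∠UNW = 46.30° ✓; |NW| = 14.30 ✓; ∠NWS = 136.2° ✓; |WS| = 10.50 ✓; ∠WSK = 134.5° ✓; |SK| = 26.90 ✓; ∠(SK, KL) = 90.00° ✓; |KL| = 24.50 ✓; ∠KLB = 134.9° ✓; |LB| = 9.900 ✓; ∠LBA = 44.30° ✓; |BA| = 0.000 ✗.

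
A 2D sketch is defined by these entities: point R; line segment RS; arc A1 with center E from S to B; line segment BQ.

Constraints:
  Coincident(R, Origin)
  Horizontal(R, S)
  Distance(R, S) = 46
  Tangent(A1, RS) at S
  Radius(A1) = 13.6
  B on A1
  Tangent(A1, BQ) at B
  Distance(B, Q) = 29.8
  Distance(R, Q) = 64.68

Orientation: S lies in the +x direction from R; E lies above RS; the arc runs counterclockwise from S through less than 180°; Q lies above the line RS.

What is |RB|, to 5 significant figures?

61.420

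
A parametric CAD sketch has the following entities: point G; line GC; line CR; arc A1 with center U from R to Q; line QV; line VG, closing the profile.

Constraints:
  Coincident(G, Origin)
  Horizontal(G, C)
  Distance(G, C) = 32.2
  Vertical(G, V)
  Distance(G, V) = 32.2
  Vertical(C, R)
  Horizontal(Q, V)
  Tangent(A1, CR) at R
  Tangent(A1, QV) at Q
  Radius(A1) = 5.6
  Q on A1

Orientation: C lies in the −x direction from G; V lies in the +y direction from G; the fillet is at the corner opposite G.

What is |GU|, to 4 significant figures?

37.62

G is at the origin; G and C share the same y with |GC| = 32.2 and C on the −x side, so C = (-32.20, 0.000). GV is vertical with |GV| = 32.2 and V on the +y side, so V = (0.000, 32.20). The virtual corner opposite G is at (-32.20, 32.20). A1 meets CR tangentially, so UR is at right angles to CR and A1 meets QV tangentially, so UQ is at right angles to QV, with radius 5.6, so the center U sits 5.6 in from both sides at U = (-26.60, 26.60). Then |GU| = |U − G| = 37.62.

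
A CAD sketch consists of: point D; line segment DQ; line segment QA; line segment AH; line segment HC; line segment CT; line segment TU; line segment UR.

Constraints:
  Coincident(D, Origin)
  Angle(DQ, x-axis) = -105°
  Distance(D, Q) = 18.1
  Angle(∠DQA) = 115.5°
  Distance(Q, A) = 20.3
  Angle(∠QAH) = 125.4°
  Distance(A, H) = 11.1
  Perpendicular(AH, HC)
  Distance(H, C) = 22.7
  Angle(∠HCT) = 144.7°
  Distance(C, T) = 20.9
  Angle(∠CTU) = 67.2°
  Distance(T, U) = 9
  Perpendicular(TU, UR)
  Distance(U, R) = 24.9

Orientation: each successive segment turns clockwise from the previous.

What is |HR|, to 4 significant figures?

19.44

D is at the origin; DQ runs at -105.0° with length 18.1, so Q = (-4.685, -17.48). ∠DQA = 115.5° gives QA at -169.5° from the x-axis; with |QA| = 20.3, A = (-24.64, -21.18). ∠QAH = 125.4° gives AH at 135.9° from the x-axis; with |AH| = 11.1, H = (-32.62, -13.46). AH is perpendicular to HC, so HC runs at 45.90°; with |HC| = 22.7, C = (-16.82, 2.843). ∠HCT = 144.7° gives CT at 10.60° from the x-axis; with |CT| = 20.9, T = (3.725, 6.688). ∠CTU = 67.2° gives TU at -102.2° from the x-axis; with |TU| = 9.0, U = (1.823, -2.109). TU ⟂ UR, so UR runs at 167.8°; with |UR| = 24.9, R = (-22.51, 3.153). Then |HR| = |R − H| = 19.44.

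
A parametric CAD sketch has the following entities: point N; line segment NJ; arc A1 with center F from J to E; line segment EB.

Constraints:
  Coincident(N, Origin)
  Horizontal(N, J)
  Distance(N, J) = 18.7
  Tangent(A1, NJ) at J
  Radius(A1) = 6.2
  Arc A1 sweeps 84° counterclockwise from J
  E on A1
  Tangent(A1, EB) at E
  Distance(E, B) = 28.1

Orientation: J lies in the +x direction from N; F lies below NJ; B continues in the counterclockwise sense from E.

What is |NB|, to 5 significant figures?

34.846

On A1, J sits at bearing 90° from F; an 84° counterclockwise sweep puts E at bearing 174°, so E = F + 6.2·(cos 174°, sin 174°) = (12.534, -5.5519). The tangent condition forces FE to be normal to EB, so EB runs along (−sin 174°, cos 174°); with |EB| = 28.1, B = (9.5967, -33.498). Then |NB| = |B − N| = 34.846.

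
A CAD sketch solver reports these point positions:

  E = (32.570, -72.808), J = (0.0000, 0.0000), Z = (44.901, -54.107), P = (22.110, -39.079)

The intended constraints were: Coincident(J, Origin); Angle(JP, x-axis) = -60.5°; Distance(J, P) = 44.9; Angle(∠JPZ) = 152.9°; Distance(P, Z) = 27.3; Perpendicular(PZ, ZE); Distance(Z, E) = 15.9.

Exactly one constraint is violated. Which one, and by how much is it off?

Distance(Z, E) = 15.9 — off by 6.50.

J = (0.00, 0.00) ✓; JP at -60.50° ✓; |JP| = 44.90 ✓; ∠JPZ = 152.9° ✓; |PZ| = 27.30 ✓; ∠(PZ, ZE) = 90.00° ✓; |ZE| = 22.40 ✗.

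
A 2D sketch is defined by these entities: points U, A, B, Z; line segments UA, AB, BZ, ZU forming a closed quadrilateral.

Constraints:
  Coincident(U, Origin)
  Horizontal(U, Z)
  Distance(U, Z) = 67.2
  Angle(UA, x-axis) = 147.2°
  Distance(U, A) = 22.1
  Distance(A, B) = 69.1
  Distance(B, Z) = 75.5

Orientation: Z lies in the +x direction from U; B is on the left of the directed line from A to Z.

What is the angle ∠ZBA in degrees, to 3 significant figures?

73.4°

Checks: |AB| = 69.10 ✓; |BZ| = 75.50 ✓.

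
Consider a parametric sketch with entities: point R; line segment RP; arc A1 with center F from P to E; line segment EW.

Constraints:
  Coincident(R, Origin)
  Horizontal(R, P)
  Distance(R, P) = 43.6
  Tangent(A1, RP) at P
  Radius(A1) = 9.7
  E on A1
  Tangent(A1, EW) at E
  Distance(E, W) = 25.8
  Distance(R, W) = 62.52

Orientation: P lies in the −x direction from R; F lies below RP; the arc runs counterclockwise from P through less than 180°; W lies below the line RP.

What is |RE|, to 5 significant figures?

54.301

Checks: |FE| = 9.700 ✓; ∠(FE, EW) = 90.00° ✓; |EW| = 25.80 ✓; |RW| = 62.52 ✓.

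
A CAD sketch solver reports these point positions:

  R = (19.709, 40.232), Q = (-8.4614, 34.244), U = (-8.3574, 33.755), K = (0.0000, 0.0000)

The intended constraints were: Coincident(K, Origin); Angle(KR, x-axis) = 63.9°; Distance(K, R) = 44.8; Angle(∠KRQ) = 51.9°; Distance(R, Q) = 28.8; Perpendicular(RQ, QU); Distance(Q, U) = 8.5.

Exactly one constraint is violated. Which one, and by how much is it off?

Distance(Q, U) = 8.5 — off by 8.00.

K = (0.00, 0.00) ✓; KR at 63.90° ✓; |KR| = 44.80 ✓; ∠KRQ = 51.90° ✓; |RQ| = 28.80 ✓; ∠(RQ, QU) = 90.01° ✓; |QU| = 0.4999 ✗.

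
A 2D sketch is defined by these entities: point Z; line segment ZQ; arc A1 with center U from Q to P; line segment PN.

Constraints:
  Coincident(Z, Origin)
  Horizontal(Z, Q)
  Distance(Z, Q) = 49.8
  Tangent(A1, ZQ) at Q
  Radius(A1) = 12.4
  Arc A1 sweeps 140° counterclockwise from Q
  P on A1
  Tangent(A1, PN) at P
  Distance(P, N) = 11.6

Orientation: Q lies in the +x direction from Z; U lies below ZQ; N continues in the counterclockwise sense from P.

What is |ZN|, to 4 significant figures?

58.60

On A1, Q sits at bearing 90° from U; a 140° counterclockwise sweep puts P at bearing 230°, so P = U + 12.4·(cos 230°, sin 230°) = (41.83, -21.90). Tangency of A1 to PN means the radius UP is perpendicular to PN, so PN runs along (−sin 230°, cos 230°); with |PN| = 11.6, N = (50.72, -29.36). Then |ZN| = |N − Z| = 58.60.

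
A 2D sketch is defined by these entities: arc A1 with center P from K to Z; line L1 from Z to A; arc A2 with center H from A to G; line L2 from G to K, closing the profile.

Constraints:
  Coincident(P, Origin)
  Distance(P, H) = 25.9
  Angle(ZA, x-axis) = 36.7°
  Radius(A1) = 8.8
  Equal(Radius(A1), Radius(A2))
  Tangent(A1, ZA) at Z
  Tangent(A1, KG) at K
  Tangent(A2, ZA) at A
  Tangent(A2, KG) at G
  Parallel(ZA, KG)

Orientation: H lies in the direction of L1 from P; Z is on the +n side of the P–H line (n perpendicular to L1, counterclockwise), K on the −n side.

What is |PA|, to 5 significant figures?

27.354

The slot axis is L1's direction at 36.7°, so u = (cos 36.7°, sin 36.7°) = (0.80178, 0.59763) and n = (−sin 36.7°, cos 36.7°) = (-0.59763, 0.80178). P is at the origin and H lies 25.9 along u from P, so H = 25.9·u = (20.766, 15.478). Tangency of A1 to both parallel lines with radius 8.8 puts Z and K at P ± 8.8·n: Z = (-5.2591, 7.0556), K = (5.2591, -7.0556). Equal radii place A and G the same way about H: A = H + 8.8·n = (15.507, 22.534), G = H − 8.8·n = (26.025, 8.4229). Then |PA| = |A − P| = 27.354.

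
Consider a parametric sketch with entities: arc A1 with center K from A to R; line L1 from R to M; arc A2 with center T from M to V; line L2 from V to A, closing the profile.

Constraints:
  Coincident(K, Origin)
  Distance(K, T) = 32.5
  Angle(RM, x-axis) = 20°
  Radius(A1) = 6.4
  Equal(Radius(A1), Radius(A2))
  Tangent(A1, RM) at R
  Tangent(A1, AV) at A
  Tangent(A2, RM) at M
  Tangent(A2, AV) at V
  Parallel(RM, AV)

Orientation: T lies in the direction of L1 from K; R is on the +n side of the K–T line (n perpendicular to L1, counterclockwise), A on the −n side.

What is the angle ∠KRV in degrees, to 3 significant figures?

68.5°

The slot axis is L1's direction at 20.0°, so u = (cos 20.0°, sin 20.0°) = (0.940, 0.342) and n = (−sin 20.0°, cos 20.0°) = (-0.342, 0.940). K is at the origin and T lies 32.5 along u from K, so T = 32.5·u = (30.5, 11.1). Tangency of A1 to both parallel lines with radius 6.4 puts R and A at K ± 6.4·n: R = (-2.19, 6.01), A = (2.19, -6.01). Equal radii place M and V the same way about T: M = T + 6.4·n = (28.4, 17.1), V = T − 6.4·n = (32.7, 5.10). Then cos ∠KRV = RK·RV / (|RK||RV|), giving 68.5°.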